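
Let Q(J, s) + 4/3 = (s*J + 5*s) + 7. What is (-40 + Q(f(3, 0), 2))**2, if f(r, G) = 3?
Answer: 3025/9 ≈ 336.11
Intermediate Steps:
Q(J, s) = 17/3 + 5*s + J*s (Q(J, s) = -4/3 + ((s*J + 5*s) + 7) = -4/3 + ((J*s + 5*s) + 7) = -4/3 + ((5*s + J*s) + 7) = -4/3 + (7 + 5*s + J*s) = 17/3 + 5*s + J*s)
(-40 + Q(f(3, 0), 2))**2 = (-40 + (17/3 + 5*2 + 3*2))**2 = (-40 + (17/3 + 10 + 6))**2 = (-40 + 65/3)**2 = (-55/3)**2 = 3025/9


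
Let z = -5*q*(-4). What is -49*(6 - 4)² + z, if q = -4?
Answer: -276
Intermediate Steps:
z = -80 (z = -5*(-4)*(-4) = 20*(-4) = -80)
-49*(6 - 4)² + z = -49*(6 - 4)² - 80 = -49*2² - 80 = -49*4 - 80 = -196 - 80 = -276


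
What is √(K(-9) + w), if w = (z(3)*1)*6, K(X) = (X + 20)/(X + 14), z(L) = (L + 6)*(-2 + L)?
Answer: √1405/5 ≈ 7.4967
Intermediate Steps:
z(L) = (-2 + L)*(6 + L) (z(L) = (6 + L)*(-2 + L) = (-2 + L)*(6 + L))
K(X) = (20 + X)/(14 + X)
w = 54 (w = ((-12 + 3² + 4*3)*1)*6 = ((-12 + 9 + 12)*1)*6 = (9*1)*6 = 9*6 = 54)
√(K(-9) + w) = √((20 - 9)/(14 - 9) + 54) = √(11/5 + 54) = √(281/5) = √1405/5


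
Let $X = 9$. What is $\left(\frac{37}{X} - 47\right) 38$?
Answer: $- \frac{14668}{9} \approx -1629.8$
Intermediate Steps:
$\left(\frac{37}{X} - 47\right) 38 = \left(\frac{37}{9} - 47\right) 38 = \left(- \frac{386}{9}\right) 38 = - \frac{14668}{9}$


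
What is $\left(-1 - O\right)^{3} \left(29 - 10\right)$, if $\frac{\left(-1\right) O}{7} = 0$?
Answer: $-19$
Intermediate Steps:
$O = 0$ ($O = \left(-7\right) 0 = 0$)
$\left(-1 - O\right)^{3} \left(29 - 10\right) = \left(-1 - 0\right)^{3} \left(29 - 10\right) = \left(-1 + 0\right)^{3} \cdot 19 = \left(-1\right)^{3} \cdot 19 = \left(-1\right) 19 = -19$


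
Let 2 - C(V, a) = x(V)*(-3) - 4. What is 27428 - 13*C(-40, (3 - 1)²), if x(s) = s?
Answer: 28910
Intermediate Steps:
C(V, a) = 6 + 3*V (C(V, a) = 2 - (V*(-3) - 4) = 2 - (-3*V - 4) = 2 - (-4 - 3*V) = 2 + (4 + 3*V) = 6 + 3*V)
27428 - 13*C(-40, (3 - 1)²) = 27428 - 13*(6 + 3*(-40)) = 27428 - 13*(6 - 120) = 27428 - 13*(-114) = 27428 + 1482 = 28910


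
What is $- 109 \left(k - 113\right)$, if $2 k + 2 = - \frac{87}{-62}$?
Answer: $\frac{1531341}{124} \approx 12350.0$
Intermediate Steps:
$k = - \frac{37}{124}$ ($k = -1 + \frac{\left(-87\right) \frac{1}{-62}}{2} = -1 + \frac{\left(-87\right) \left(- \frac{1}{62}\right)}{2} = -1 + \frac{1}{2} \cdot \frac{87}{62} = -1 + \frac{87}{124} = - \frac{37}{124} \approx -0.29839$)
$- 109 \left(k - 113\right) = - 109 \left(- \frac{37}{124} - 113\right) = \left(-109\right) \left(- \frac{14049}{124}\right) = \frac{1531341}{124}$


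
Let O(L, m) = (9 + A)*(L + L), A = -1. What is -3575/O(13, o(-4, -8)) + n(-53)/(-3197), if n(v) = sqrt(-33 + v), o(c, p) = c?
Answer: -275/16 - I*sqrt(86)/3197 ≈ -17.188 - 0.0029007*I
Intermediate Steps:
O(L, m) = 16*L (O(L, m) = (9 - 1)*(L + L) = 8*(2*L) = 16*L)
-3575/O(13, o(-4, -8)) + n(-53)/(-3197) = -3575/(16*13) + sqrt(-33 - 53)/(-3197) = -3575/208 + sqrt(-86)*(-1/3197) = -3575*1/208 + (I*sqrt(86))*(-1/3197) = -275/16 - I*sqrt(86)/3197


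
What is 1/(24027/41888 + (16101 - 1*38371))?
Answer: -41888/932821733 ≈ -4.4905e-5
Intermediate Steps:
1/(24027/41888 + (16101 - 1*38371)) = 1/(24027*(1/41888) + (16101 - 38371)) = 1/(24027/41888 - 22270) = 1/(-932821733/41888) = -41888/932821733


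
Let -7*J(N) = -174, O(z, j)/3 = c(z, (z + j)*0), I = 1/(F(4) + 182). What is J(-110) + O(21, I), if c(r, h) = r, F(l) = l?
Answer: 615/7 ≈ 87.857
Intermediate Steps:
I = 1/186 (I = 1/(4 + 182) = 1/186 ≈ 0.0053763)
O(z, j) = 3*z
J(N) = 174/7 (J(N) = -1/7*(-174) = 174/7)
J(-110) + O(21, I) = 174/7 + 3*21 = 174/7 + 63 = 615/7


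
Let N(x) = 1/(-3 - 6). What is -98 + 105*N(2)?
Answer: -329/3 ≈ -109.67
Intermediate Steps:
N(x) = -1/9 (N(x) = 1/(-9) = -1/9)
-98 + 105*N(2) = -98 + 105*(-1/9) = -98 - 35/3 = -329/3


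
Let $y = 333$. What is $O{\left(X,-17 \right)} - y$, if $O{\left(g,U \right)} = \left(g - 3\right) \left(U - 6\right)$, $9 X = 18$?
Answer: $-310$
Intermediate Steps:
$X = 2$ ($X = \frac{1}{9} \cdot 18 = 2$)
$O{\left(g,U \right)} = \left(-6 + U\right) \left(-3 + g\right)$ ($O{\left(g,U \right)} = \left(-3 + g\right) \left(-6 + U\right) = \left(-6 + U\right) \left(-3 + g\right)$)
$O{\left(X,-17 \right)} - y = \left(18 - 12 - -51 - 34\right) - 333 = \left(18 - 12 + 51 - 34\right) - 333 = 23 - 333 = -310$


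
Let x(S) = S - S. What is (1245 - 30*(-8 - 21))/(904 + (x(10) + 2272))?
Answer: 2115/3176 ≈ 0.66593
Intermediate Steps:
x(S) = 0
(1245 - 30*(-8 - 21))/(904 + (x(10) + 2272)) = (1245 - 30*(-8 - 21))/(904 + (0 + 2272)) = (1245 - 30*(-29))/(904 + 2272) = (1245 + 870)/3176 = 2115*(1/3176) = 2115/3176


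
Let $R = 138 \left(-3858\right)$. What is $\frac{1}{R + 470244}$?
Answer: $- \frac{1}{62160} \approx -1.6088 \cdot 10^{-5}$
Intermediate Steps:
$R = -532404$
$\frac{1}{R + 470244} = \frac{1}{-532404 + 470244} = \frac{1}{-62160} = - \frac{1}{62160}$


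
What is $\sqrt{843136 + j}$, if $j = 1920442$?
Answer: $\sqrt{2763578} \approx 1662.4$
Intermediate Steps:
$\sqrt{843136 + j} = \sqrt{843136 + 1920442} = \sqrt{2763578}$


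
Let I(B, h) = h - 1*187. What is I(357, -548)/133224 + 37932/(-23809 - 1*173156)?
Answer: -82511461/416515320 ≈ -0.19810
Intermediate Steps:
I(B, h) = -187 + h (I(B, h) = h - 187 = -187 + h)
I(357, -548)/133224 + 37932/(-23809 - 1*173156) = (-187 - 548)/133224 + 37932/(-23809 - 1*173156) = -735*1/133224 + 37932/(-23809 - 173156) = -35/6344 + 37932/(-196965) = -35/6344 + 37932*(-1/196965) = -35/6344 - 12644/65655 = -82511461/416515320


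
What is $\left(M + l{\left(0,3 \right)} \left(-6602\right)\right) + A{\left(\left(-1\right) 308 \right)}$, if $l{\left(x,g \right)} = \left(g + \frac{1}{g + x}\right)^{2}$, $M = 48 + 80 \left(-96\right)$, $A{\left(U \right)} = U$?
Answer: $- \frac{731660}{9} \approx -81296.0$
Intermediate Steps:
$M = -7632$ ($M = 48 - 7680 = -7632$)
$\left(M + l{\left(0,3 \right)} \left(-6602\right)\right) + A{\left(\left(-1\right) 308 \right)} = \left(-7632 + \frac{\left(1 + 3^{2} + 3 \cdot 0\right)^{2}}{\left(3 + 0\right)^{2}} \left(-6602\right)\right) - 308 = \left(-7632 + \frac{\left(1 + 9 + 0\right)^{2}}{9} \left(-6602\right)\right) - 308 = \left(-7632 + \frac{10^{2}}{9} \left(-6602\right)\right) - 308 = \left(-7632 + \frac{1}{9} \cdot 100 \left(-6602\right)\right) - 308 = \left(-7632 + \frac{100}{9} \left(-6602\right)\right) - 308 = \left(-7632 - \frac{660200}{9}\right) - 308 = - \frac{728888}{9} - 308 = - \frac{731660}{9}$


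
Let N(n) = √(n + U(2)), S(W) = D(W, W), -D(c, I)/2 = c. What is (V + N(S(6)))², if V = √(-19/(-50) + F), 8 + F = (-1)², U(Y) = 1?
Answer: -881/50 - √7282/5 ≈ -34.687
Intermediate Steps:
D(c, I) = -2*c
S(W) = -2*W
F = -7 (F = -8 + (-1)² = -8 + 1 = -7)
N(n) = √(1 + n) (N(n) = √(n + 1) = √(1 + n))
V = I*√662/10 (V = √(-19/(-50) - 7) = √(-19*(-1/50) - 7) = √(19/50 - 7) = √(-331/50) = I*√662/10 ≈ 2.5729*I)
(V + N(S(6)))² = (I*√662/10 + √(1 - 2*6))² = (I*√662/10 + √(1 - 12))² = (I*√662/10 + √(-11))² = (I*√662/10 + I*√11)² = (I*√11 + I*√662/10)²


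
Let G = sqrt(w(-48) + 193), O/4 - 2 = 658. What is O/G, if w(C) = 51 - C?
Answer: 1320*sqrt(73)/73 ≈ 154.49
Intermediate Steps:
O = 2640 (O = 8 + 4*658 = 8 + 2632 = 2640)
G = 2*sqrt(73) (G = sqrt((51 - 1*(-48)) + 193) = sqrt((51 + 48) + 193) = sqrt(99 + 193) = sqrt(292) = 2*sqrt(73) ≈ 17.088)
O/G = 2640/((2*sqrt(73))) = 2640*(sqrt(73)/146) = 1320*sqrt(73)/73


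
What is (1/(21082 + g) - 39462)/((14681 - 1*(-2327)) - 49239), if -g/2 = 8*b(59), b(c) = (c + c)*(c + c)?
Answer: 7959564325/6501057162 ≈ 1.2243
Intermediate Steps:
b(c) = 4*c² (b(c) = (2*c)*(2*c) = 4*c²)
g = -222784 (g = -16*4*59² = -16*4*3481 = -16*13924 = -2*111392 = -222784)
(1/(21082 + g) - 39462)/((14681 - 1*(-2327)) - 49239) = (1/(21082 - 222784) - 39462)/((14681 - 1*(-2327)) - 49239) = (1/(-201702) - 39462)/((14681 + 2327) - 49239) = (-1/201702 - 39462)/(17008 - 49239) = -7959564325/201702/(-32231) = -7959564325/201702*(-1/32231) = 7959564325/6501057162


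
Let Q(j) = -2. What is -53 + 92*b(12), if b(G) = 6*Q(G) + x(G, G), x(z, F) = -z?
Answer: -2261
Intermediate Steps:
b(G) = -12 - G (b(G) = 6*(-2) - G = -12 - G)
-53 + 92*b(12) = -53 + 92*(-12 - 1*12) = -53 + 92*(-12 - 12) = -53 + 92*(-24) = -53 - 2208 = -2261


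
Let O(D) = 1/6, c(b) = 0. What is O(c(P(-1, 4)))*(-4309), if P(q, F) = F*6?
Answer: -4309/6 ≈ -718.17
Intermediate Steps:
P(q, F) = 6*F
O(D) = ⅙
O(c(P(-1, 4)))*(-4309) = (⅙)*(-4309) = -4309/6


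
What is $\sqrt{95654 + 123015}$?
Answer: $\sqrt{218669} \approx 467.62$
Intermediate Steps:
$\sqrt{95654 + 123015} = \sqrt{218669}$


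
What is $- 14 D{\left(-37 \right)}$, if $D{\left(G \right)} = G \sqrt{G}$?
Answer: $518 i \sqrt{37} \approx 3150.9 i$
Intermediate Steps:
$D{\left(G \right)} = G^{\frac{3}{2}}$
$- 14 D{\left(-37 \right)} = - 14 \left(-37\right)^{\frac{3}{2}} = - 14 \left(- 37 i \sqrt{37}\right) = 518 i \sqrt{37}$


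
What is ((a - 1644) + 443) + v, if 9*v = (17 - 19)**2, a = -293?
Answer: -13442/9 ≈ -1493.6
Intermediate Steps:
v = 4/9 (v = (17 - 19)**2/9 = (1/9)*(-2)**2 = (1/9)*4 = 4/9 ≈ 0.44444)
((a - 1644) + 443) + v = ((-293 - 1644) + 443) + 4/9 = (-1937 + 443) + 4/9 = -1494 + 4/9 = -13442/9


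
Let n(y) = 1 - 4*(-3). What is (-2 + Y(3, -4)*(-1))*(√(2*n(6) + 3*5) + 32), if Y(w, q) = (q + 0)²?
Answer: -576 - 18*√41 ≈ -691.26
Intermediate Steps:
n(y) = 13 (n(y) = 1 + 12 = 13)
Y(w, q) = q²
(-2 + Y(3, -4)*(-1))*(√(2*n(6) + 3*5) + 32) = (-2 + (-4)²*(-1))*(√(2*13 + 3*5) + 32) = (-2 + 16*(-1))*(√(26 + 15) + 32) = (-2 - 16)*(√41 + 32) = -18*(32 + √41) = -576 - 18*√41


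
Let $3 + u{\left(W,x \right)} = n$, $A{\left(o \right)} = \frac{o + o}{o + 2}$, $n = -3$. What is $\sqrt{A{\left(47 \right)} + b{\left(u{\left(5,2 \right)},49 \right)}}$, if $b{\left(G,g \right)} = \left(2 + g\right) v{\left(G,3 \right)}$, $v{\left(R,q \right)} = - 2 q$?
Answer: $\frac{10 i \sqrt{149}}{7} \approx 17.438 i$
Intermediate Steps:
$A{\left(o \right)} = \frac{2 o}{2 + o}$
$u{\left(W,x \right)} = -6$ ($u{\left(W,x \right)} = -3 - 3 = -6$)
$b{\left(G,g \right)} = -12 - 6 g$ ($b{\left(G,g \right)} = \left(2 + g\right) \left(\left(-2\right) 3\right) = \left(2 + g\right) \left(-6\right) = -12 - 6 g$)
$\sqrt{A{\left(47 \right)} + b{\left(u{\left(5,2 \right)},49 \right)}} = \sqrt{2 \cdot 47 \frac{1}{2 + 47} - 306} = \sqrt{2 \cdot 47 \cdot \frac{1}{49} - 306} = \sqrt{\frac{94}{49} - 306} = \sqrt{- \frac{14900}{49}} = \frac{10 i \sqrt{149}}{7}$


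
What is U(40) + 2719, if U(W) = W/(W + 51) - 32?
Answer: 244557/91 ≈ 2687.4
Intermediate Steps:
U(W) = -32 + W/(51 + W) (U(W) = W/(51 + W) - 32 = -32 + W/(51 + W))
U(40) + 2719 = (-1632 - 31*40)/(51 + 40) + 2719 = (-1632 - 1240)/91 + 2719 = (1/91)*(-2872) + 2719 = -2872/91 + 2719 = 244557/91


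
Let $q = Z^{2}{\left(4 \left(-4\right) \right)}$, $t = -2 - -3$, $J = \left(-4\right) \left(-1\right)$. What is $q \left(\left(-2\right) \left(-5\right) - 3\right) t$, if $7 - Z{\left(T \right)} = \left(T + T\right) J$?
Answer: $127575$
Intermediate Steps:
$J = 4$
$t = 1$ ($t = -2 + 3 = 1$)
$Z{\left(T \right)} = 7 - 8 T$ ($Z{\left(T \right)} = 7 - \left(T + T\right) 4 = 7 - 2 T 4 = 7 - 8 T$)
$q = 18225$ ($q = \left(7 - 8 \cdot 4 \left(-4\right)\right)^{2} = \left(7 - -128\right)^{2} = \left(7 + 128\right)^{2} = 135^{2} = 18225$)
$q \left(\left(-2\right) \left(-5\right) - 3\right) t = 18225 \left(\left(-2\right) \left(-5\right) - 3\right) 1 = 18225 \left(10 - 3\right) 1 = 18225 \cdot 7 \cdot 1 = 127575 \cdot 1 = 127575$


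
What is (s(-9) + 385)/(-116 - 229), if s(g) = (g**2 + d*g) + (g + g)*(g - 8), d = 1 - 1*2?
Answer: -781/345 ≈ -2.2638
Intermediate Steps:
d = -1 (d = 1 - 2 = -1)
s(g) = g**2 - g + 2*g*(-8 + g) (s(g) = (g**2 - g) + (g + g)*(g - 8) = (g**2 - g) + (2*g)*(-8 + g) = (g**2 - g) + 2*g*(-8 + g) = g**2 - g + 2*g*(-8 + g))
(s(-9) + 385)/(-116 - 229) = (-9*(-17 + 3*(-9)) + 385)/(-116 - 229) = (-9*(-17 - 27) + 385)/(-345) = (-9*(-44) + 385)*(-1/345) = (396 + 385)*(-1/345) = 781*(-1/345) = -781/345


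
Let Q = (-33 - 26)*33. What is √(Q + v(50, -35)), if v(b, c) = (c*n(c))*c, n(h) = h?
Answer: I*√44822 ≈ 211.71*I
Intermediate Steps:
Q = -1947 (Q = -59*33 = -1947)
v(b, c) = c³ (v(b, c) = (c*c)*c = c²*c = c³)
√(Q + v(50, -35)) = √(-1947 + (-35)³) = √(-1947 - 42875) = √(-44822) = I*√44822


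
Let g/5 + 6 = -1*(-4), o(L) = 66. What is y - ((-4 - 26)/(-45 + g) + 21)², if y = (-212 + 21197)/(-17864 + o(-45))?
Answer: -91112277/195778 ≈ -465.39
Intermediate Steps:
g = -10 (g = -30 + 5*(-1*(-4)) = -30 + 5*4 = -30 + 20 = -10)
y = -20985/17798 (y = (-212 + 21197)/(-17864 + 66) = 20985/(-17798) = 20985*(-1/17798) = -20985/17798 ≈ -1.1791)
y - ((-4 - 26)/(-45 + g) + 21)² = -20985/17798 - ((-4 - 26)/(-45 - 10) + 21)² = -20985/17798 - (-30/(-55) + 21)² = -20985/17798 - (-30*(-1/55) + 21)² = -20985/17798 - (6/11 + 21)² = -20985/17798 - (237/11)² = -20985/17798 - 1*56169/121 = -20985/17798 - 56169/121 = -91112277/195778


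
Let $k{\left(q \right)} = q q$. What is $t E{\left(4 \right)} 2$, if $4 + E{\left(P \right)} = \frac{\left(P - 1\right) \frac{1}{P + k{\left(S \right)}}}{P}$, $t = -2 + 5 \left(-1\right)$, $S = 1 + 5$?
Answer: $\frac{4459}{80} \approx 55.737$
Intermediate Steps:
$S = 6$
$k{\left(q \right)} = q^{2}$
$t = -7$ ($t = -2 - 5 = -7$)
$E{\left(P \right)} = -4 + \frac{-1 + P}{P \left(36 + P\right)}$ ($E{\left(P \right)} = -4 + \frac{\left(P - 1\right) \frac{1}{P + 6^{2}}}{P} = -4 + \frac{\left(-1 + P\right) \frac{1}{P + 36}}{P} = -4 + \frac{\left(-1 + P\right) \frac{1}{36 + P}}{P} = -4 + \frac{\frac{1}{36 + P} \left(-1 + P\right)}{P} = -4 + \frac{-1 + P}{P \left(36 + P\right)}$)
$t E{\left(4 \right)} 2 = - 7 \frac{-1 - 572 - 4 \cdot 4^{2}}{4 \left(36 + 4\right)} 2 = - 7 \frac{-1 - 572 - 64}{4 \cdot 40} \cdot 2 = - 7 \cdot \frac{1}{4} \cdot \frac{1}{40} \left(-1 - 572 - 64\right) 2 = - 7 \cdot \frac{1}{4} \cdot \frac{1}{40} \left(-637\right) 2 = \left(-7\right) \left(- \frac{637}{160}\right) 2 = \frac{4459}{160} \cdot 2 = \frac{4459}{80}$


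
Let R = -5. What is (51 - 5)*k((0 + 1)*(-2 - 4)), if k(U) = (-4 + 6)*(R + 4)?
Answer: -92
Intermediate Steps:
k(U) = -2 (k(U) = (-4 + 6)*(-5 + 4) = 2*(-1) = -2)
(51 - 5)*k((0 + 1)*(-2 - 4)) = (51 - 5)*(-2) = 46*(-2) = -92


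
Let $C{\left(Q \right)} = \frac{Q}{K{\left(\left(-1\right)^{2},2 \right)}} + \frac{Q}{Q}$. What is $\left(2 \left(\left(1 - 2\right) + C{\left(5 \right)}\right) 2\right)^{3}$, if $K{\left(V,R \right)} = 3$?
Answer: $\frac{8000}{27} \approx 296.3$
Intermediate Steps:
$C{\left(Q \right)} = 1 + \frac{Q}{3}$ ($C{\left(Q \right)} = \frac{Q}{3} + \frac{Q}{Q} = Q \frac{1}{3} + 1 = \frac{Q}{3} + 1 = 1 + \frac{Q}{3}$)
$\left(2 \left(\left(1 - 2\right) + C{\left(5 \right)}\right) 2\right)^{3} = \left(2 \left(\left(1 - 2\right) + \left(1 + \frac{1}{3} \cdot 5\right)\right) 2\right)^{3} = \left(2 \left(-1 + \left(1 + \frac{5}{3}\right)\right) 2\right)^{3} = \left(2 \left(-1 + \frac{8}{3}\right) 2\right)^{3} = \left(2 \cdot \frac{5}{3} \cdot 2\right)^{3} = \left(\frac{10}{3} \cdot 2\right)^{3} = \left(\frac{20}{3}\right)^{3} = \frac{8000}{27}$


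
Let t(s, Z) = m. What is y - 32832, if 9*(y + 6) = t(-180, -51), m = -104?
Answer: -295646/9 ≈ -32850.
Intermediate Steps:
t(s, Z) = -104
y = -158/9 (y = -6 + (1/9)*(-104) = -6 - 104/9 = -158/9 ≈ -17.556)
y - 32832 = -158/9 - 32832 = -295646/9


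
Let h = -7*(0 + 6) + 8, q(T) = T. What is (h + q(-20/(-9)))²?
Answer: 81796/81 ≈ 1009.8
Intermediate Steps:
h = -34 (h = -7*6 + 8 = -42 + 8 = -34)
(h + q(-20/(-9)))² = (-34 - 20/(-9))² = (-34 - 20*(-⅑))² = (-34 + 20/9)² = (-286/9)² = 81796/81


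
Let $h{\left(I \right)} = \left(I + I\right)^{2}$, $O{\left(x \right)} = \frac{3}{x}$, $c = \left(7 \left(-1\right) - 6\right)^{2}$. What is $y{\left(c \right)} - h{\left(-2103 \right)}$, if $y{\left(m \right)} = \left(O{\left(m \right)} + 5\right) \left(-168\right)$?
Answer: $- \frac{2989826148}{169} \approx -1.7691 \cdot 10^{7}$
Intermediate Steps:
$c = 169$ ($c = \left(-7 - 6\right)^{2} = \left(-13\right)^{2} = 169$)
$h{\left(I \right)} = 4 I^{2}$ ($h{\left(I \right)} = \left(2 I\right)^{2} = 4 I^{2}$)
$y{\left(m \right)} = -840 - \frac{504}{m}$ ($y{\left(m \right)} = \left(\frac{3}{m} + 5\right) \left(-168\right) = \left(5 + \frac{3}{m}\right) \left(-168\right) = -840 - \frac{504}{m}$)
$y{\left(c \right)} - h{\left(-2103 \right)} = \left(-840 - \frac{504}{169}\right) - 4 \left(-2103\right)^{2} = \left(-840 - \frac{504}{169}\right) - 4 \cdot 4422609 = \left(-840 - \frac{504}{169}\right) - 17690436 = - \frac{142464}{169} - 17690436 = - \frac{2989826148}{169}$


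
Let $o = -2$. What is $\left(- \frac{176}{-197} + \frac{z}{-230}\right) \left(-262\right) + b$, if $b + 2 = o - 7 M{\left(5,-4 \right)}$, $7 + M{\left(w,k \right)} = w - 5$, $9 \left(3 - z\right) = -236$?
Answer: $- \frac{31763404}{203895} \approx -155.78$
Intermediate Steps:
$z = \frac{263}{9}$ ($z = 3 - - \frac{236}{9} = 3 + \frac{236}{9} = \frac{263}{9} \approx 29.222$)
$M{\left(w,k \right)} = -12 + w$ ($M{\left(w,k \right)} = -7 + \left(w - 5\right) = -7 + \left(-5 + w\right) = -12 + w$)
$b = 45$ ($b = -2 - \left(2 + 7 \left(-12 + 5\right)\right) = -2 - -47 = -2 + \left(-2 + 49\right) = -2 + 47 = 45$)
$\left(- \frac{176}{-197} + \frac{z}{-230}\right) \left(-262\right) + b = \left(- \frac{176}{-197} + \frac{263}{9 \left(-230\right)}\right) \left(-262\right) + 45 = \left(\left(-176\right) \left(- \frac{1}{197}\right) + \frac{263}{9} \left(- \frac{1}{230}\right)\right) \left(-262\right) + 45 = \left(\frac{176}{197} - \frac{263}{2070}\right) \left(-262\right) + 45 = \frac{312509}{407790} \left(-262\right) + 45 = - \frac{40938679}{203895} + 45 = - \frac{31763404}{203895}$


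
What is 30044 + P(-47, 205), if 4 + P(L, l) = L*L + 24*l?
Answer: 37169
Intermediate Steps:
P(L, l) = -4 + L**2 + 24*l (P(L, l) = -4 + (L*L + 24*l) = -4 + (L**2 + 24*l) = -4 + L**2 + 24*l)
30044 + P(-47, 205) = 30044 + (-4 + (-47)**2 + 24*205) = 30044 + (-4 + 2209 + 4920) = 30044 + 7125 = 37169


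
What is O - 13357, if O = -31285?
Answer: -44642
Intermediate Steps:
O - 13357 = -31285 - 13357 = -44642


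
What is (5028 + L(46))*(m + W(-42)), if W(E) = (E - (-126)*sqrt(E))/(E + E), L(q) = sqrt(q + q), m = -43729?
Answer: -(2514 + sqrt(23))*(87457 + 3*I*sqrt(42)) ≈ -2.2029e+8 - 48971.0*I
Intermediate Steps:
L(q) = sqrt(2)*sqrt(q) (L(q) = sqrt(2*q) = sqrt(2)*sqrt(q))
W(E) = (E + 126*sqrt(E))/(2*E) (W(E) = (E + 126*sqrt(E))/((2*E)) = (E + 126*sqrt(E))*(1/(2*E)) = (E + 126*sqrt(E))/(2*E))
(5028 + L(46))*(m + W(-42)) = (5028 + sqrt(2)*sqrt(46))*(-43729 + (1/2 + 63/sqrt(-42))) = (5028 + 2*sqrt(23))*(-43729 + (1/2 + 63*(-I*sqrt(42)/42))) = (5028 + 2*sqrt(23))*(-43729 + (1/2 - 3*I*sqrt(42)/2)) = (5028 + 2*sqrt(23))*(-87457/2 - 3*I*sqrt(42)/2)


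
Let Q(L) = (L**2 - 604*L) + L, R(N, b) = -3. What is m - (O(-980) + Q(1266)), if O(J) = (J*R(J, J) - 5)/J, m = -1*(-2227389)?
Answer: 272054663/196 ≈ 1.3880e+6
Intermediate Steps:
Q(L) = L**2 - 603*L
m = 2227389
O(J) = (-5 - 3*J)/J (O(J) = (J*(-3) - 5)/J = (-3*J - 5)/J = (-5 - 3*J)/J)
m - (O(-980) + Q(1266)) = 2227389 - ((-3 - 5/(-980)) + 1266*(-603 + 1266)) = 2227389 - ((-3 - 5*(-1/980)) + 1266*663) = 2227389 - ((-3 + 1/196) + 839358) = 2227389 - (-587/196 + 839358) = 2227389 - 1*164513581/196 = 2227389 - 164513581/196 = 272054663/196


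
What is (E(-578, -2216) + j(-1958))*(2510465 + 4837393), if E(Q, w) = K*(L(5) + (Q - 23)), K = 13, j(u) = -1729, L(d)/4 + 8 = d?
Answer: -71259526884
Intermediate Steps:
L(d) = -32 + 4*d
E(Q, w) = -455 + 13*Q (E(Q, w) = 13*((-32 + 4*5) + (Q - 23)) = 13*((-32 + 20) + (-23 + Q)) = 13*(-12 + (-23 + Q)) = 13*(-35 + Q) = -455 + 13*Q)
(E(-578, -2216) + j(-1958))*(2510465 + 4837393) = ((-455 + 13*(-578)) - 1729)*(2510465 + 4837393) = ((-455 - 7514) - 1729)*7347858 = (-7969 - 1729)*7347858 = -9698*7347858 = -71259526884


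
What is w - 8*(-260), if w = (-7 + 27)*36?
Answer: 2800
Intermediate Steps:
w = 720 (w = 20*36 = 720)
w - 8*(-260) = 720 - 8*(-260) = 720 - 1*(-2080) = 720 + 2080 = 2800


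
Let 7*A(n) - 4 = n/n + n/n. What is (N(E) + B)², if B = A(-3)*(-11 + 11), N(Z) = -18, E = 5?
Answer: 324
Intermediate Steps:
A(n) = 6/7 (A(n) = 4/7 + (n/n + n/n)/7 = 4/7 + (1 + 1)/7 = 4/7 + (⅐)*2 = 4/7 + 2/7 = 6/7)
B = 0 (B = 6*(-11 + 11)/7 = (6/7)*0 = 0)
(N(E) + B)² = (-18 + 0)² = (-18)² = 324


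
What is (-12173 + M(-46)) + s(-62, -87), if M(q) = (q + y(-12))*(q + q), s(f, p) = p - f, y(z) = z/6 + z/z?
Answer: -7874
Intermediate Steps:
y(z) = 1 + z/6 (y(z) = z*(1/6) + 1 = z/6 + 1 = 1 + z/6)
M(q) = 2*q*(-1 + q) (M(q) = (q + (1 + (1/6)*(-12)))*(q + q) = (q + (1 - 2))*(2*q) = (q - 1)*(2*q) = (-1 + q)*(2*q) = 2*q*(-1 + q))
(-12173 + M(-46)) + s(-62, -87) = (-12173 + 2*(-46)*(-1 - 46)) + (-87 - 1*(-62)) = (-12173 + 2*(-46)*(-47)) + (-87 + 62) = (-12173 + 4324) - 25 = -7849 - 25 = -7874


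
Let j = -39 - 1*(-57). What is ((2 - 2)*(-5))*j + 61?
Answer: 61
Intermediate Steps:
j = 18 (j = -39 + 57 = 18)
((2 - 2)*(-5))*j + 61 = ((2 - 2)*(-5))*18 + 61 = (0*(-5))*18 + 61 = 0*18 + 61 = 0 + 61 = 61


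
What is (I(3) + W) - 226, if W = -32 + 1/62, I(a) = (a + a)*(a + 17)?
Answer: -8555/62 ≈ -137.98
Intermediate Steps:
I(a) = 2*a*(17 + a) (I(a) = (2*a)*(17 + a) = 2*a*(17 + a))
W = -1983/62 (W = -32 + 1/62 = -1983/62 ≈ -31.984)
(I(3) + W) - 226 = (2*3*(17 + 3) - 1983/62) - 226 = (2*3*20 - 1983/62) - 226 = (120 - 1983/62) - 226 = 5457/62 - 226 = -8555/62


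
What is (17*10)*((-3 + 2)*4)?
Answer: -680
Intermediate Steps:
(17*10)*((-3 + 2)*4) = 170*(-1*4) = 170*(-4) = -680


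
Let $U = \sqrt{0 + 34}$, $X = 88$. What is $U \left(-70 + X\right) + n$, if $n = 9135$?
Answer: $9135 + 18 \sqrt{34} \approx 9240.0$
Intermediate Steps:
$U = \sqrt{34} \approx 5.8309$
$U \left(-70 + X\right) + n = \sqrt{34} \left(-70 + 88\right) + 9135 = \sqrt{34} \cdot 18 + 9135 = 18 \sqrt{34} + 9135 = 9135 + 18 \sqrt{34}$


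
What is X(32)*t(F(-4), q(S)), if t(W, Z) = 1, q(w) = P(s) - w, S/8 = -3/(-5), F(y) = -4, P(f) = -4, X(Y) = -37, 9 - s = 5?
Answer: -37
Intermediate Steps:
s = 4 (s = 9 - 1*5 = 9 - 5 = 4)
S = 24/5 (S = 8*(-3/(-5)) = 8*(-3*(-⅕)) = 8*(⅗) = 24/5 ≈ 4.8000)
q(w) = -4 - w
X(32)*t(F(-4), q(S)) = -37*1 = -37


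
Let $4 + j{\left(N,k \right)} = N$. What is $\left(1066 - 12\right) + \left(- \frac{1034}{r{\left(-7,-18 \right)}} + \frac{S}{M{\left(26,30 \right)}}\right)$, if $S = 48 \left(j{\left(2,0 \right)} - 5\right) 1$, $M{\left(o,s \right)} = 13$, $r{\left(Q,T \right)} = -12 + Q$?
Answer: $\frac{267396}{247} \approx 1082.6$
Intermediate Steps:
$j{\left(N,k \right)} = -4 + N$
$S = -336$ ($S = 48 \left(\left(-4 + 2\right) - 5\right) 1 = 48 \left(-2 - 5\right) 1 = 48 \left(\left(-7\right) 1\right) = 48 \left(-7\right) = -336$)
$\left(1066 - 12\right) + \left(- \frac{1034}{r{\left(-7,-18 \right)}} + \frac{S}{M{\left(26,30 \right)}}\right) = \left(1066 - 12\right) - \left(\frac{336}{13} + \frac{1034}{-12 - 7}\right) = 1054 - \left(\frac{336}{13} + \frac{1034}{-19}\right) = 1054 - - \frac{7058}{247} = 1054 + \left(\frac{1034}{19} - \frac{336}{13}\right) = 1054 + \frac{7058}{247} = \frac{267396}{247}$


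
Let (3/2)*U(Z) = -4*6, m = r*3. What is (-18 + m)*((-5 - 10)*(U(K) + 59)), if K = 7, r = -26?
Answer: 61920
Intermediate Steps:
m = -78 (m = -26*3 = -78)
U(Z) = -16 (U(Z) = 2*(-4*6)/3 = (2/3)*(-24) = -16)
(-18 + m)*((-5 - 10)*(U(K) + 59)) = (-18 - 78)*((-5 - 10)*(-16 + 59)) = -(-1440)*43 = -96*(-645) = 61920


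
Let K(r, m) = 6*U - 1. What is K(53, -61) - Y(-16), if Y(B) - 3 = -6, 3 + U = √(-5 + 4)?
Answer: -16 + 6*I ≈ -16.0 + 6.0*I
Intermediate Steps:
U = -3 + I (U = -3 + √(-5 + 4) = -3 + √(-1) = -3 + I ≈ -3.0 + 1.0*I)
K(r, m) = -19 + 6*I (K(r, m) = 6*(-3 + I) - 1 = (-18 + 6*I) - 1 = -19 + 6*I)
Y(B) = -3 (Y(B) = 3 - 6 = -3)
K(53, -61) - Y(-16) = (-19 + 6*I) - 1*(-3) = (-19 + 6*I) + 3 = -16 + 6*I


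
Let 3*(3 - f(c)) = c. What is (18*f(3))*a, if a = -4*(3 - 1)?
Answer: -288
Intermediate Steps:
f(c) = 3 - c/3
a = -8 (a = -4*2 = -8)
(18*f(3))*a = (18*(3 - ⅓*3))*(-8) = (18*(3 - 1))*(-8) = (18*2)*(-8) = 36*(-8) = -288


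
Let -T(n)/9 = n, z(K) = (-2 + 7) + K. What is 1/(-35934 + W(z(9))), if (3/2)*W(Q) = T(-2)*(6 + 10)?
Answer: -1/35742 ≈ -2.7978e-5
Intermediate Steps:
z(K) = 5 + K
T(n) = -9*n
W(Q) = 192 (W(Q) = 2*((-9*(-2))*(6 + 10))/3 = 2*(18*16)/3 = (⅔)*288 = 192)
1/(-35934 + W(z(9))) = 1/(-35934 + 192) = 1/(-35742) = -1/35742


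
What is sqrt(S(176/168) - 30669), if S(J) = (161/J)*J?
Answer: 2*I*sqrt(7627) ≈ 174.67*I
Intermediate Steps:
S(J) = 161
sqrt(S(176/168) - 30669) = sqrt(161 - 30669) = sqrt(-30508) = 2*I*sqrt(7627)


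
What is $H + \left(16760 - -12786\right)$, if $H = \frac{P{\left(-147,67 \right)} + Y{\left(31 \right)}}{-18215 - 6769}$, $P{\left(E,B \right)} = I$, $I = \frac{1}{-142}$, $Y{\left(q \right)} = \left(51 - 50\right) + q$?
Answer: $\frac{104821166945}{3547728} \approx 29546.0$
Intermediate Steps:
$Y{\left(q \right)} = 1 + q$
$I = - \frac{1}{142} \approx -0.0070423$
$P{\left(E,B \right)} = - \frac{1}{142}$
$H = - \frac{4543}{3547728}$ ($H = \frac{- \frac{1}{142} + \left(1 + 31\right)}{-18215 - 6769} = \frac{- \frac{1}{142} + 32}{-24984} = \frac{4543}{142} \left(- \frac{1}{24984}\right) = - \frac{4543}{3547728} \approx -0.0012805$)
$H + \left(16760 - -12786\right) = - \frac{4543}{3547728} + \left(16760 - -12786\right) = - \frac{4543}{3547728} + \left(16760 + 12786\right) = - \frac{4543}{3547728} + 29546 = \frac{104821166945}{3547728}$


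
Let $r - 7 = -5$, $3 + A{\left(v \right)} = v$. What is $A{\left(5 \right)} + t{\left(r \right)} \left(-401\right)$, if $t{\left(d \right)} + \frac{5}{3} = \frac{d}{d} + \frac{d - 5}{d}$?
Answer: $\frac{5225}{6} \approx 870.83$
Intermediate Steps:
$A{\left(v \right)} = -3 + v$
$r = 2$ ($r = 7 - 5 = 2$)
$t{\left(d \right)} = - \frac{2}{3} + \frac{-5 + d}{d}$ ($t{\left(d \right)} = - \frac{5}{3} + \left(\frac{d}{d} + \frac{d - 5}{d}\right) = - \frac{5}{3} + \left(1 + \frac{-5 + d}{d}\right) = - \frac{2}{3} + \frac{-5 + d}{d}$)
$A{\left(5 \right)} + t{\left(r \right)} \left(-401\right) = \left(-3 + 5\right) + \frac{-15 + 2}{3 \cdot 2} \left(-401\right) = 2 + \frac{1}{3} \cdot \frac{1}{2} \left(-13\right) \left(-401\right) = 2 - - \frac{5213}{6} = 2 + \frac{5213}{6} = \frac{5225}{6}$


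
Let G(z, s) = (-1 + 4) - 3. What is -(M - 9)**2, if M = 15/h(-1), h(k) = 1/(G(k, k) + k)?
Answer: -576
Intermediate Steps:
G(z, s) = 0 (G(z, s) = 3 - 3 = 0)
h(k) = 1/k (h(k) = 1/(0 + k) = 1/k)
M = -15 (M = 15/(1/(-1)) = 15/(-1) = 15*(-1) = -15)
-(M - 9)**2 = -(-15 - 9)**2 = -1*(-24)**2 = -1*576 = -576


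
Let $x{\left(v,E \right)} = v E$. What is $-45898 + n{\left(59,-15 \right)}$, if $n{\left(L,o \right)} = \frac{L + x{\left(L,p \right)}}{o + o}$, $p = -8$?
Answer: $- \frac{1376527}{30} \approx -45884.0$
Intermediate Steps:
$x{\left(v,E \right)} = E v$
$n{\left(L,o \right)} = - \frac{7 L}{2 o}$ ($n{\left(L,o \right)} = \frac{L - 8 L}{o + o} = \frac{\left(-7\right) L}{2 o} = - 7 L \frac{1}{2 o} = - \frac{7 L}{2 o}$)
$-45898 + n{\left(59,-15 \right)} = -45898 - \frac{413}{2 \left(-15\right)} = -45898 - \frac{413}{2} \left(- \frac{1}{15}\right) = -45898 + \frac{413}{30} = - \frac{1376527}{30}$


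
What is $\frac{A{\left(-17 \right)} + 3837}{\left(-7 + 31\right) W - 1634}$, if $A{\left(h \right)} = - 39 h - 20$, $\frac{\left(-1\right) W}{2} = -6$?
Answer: $- \frac{2240}{673} \approx -3.3284$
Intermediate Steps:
$W = 12$ ($W = \left(-2\right) \left(-6\right) = 12$)
$A{\left(h \right)} = -20 - 39 h$
$\frac{A{\left(-17 \right)} + 3837}{\left(-7 + 31\right) W - 1634} = \frac{\left(-20 - -663\right) + 3837}{\left(-7 + 31\right) 12 - 1634} = \frac{\left(-20 + 663\right) + 3837}{24 \cdot 12 - 1634} = \frac{643 + 3837}{288 - 1634} = \frac{4480}{-1346} = 4480 \left(- \frac{1}{1346}\right) = - \frac{2240}{673}$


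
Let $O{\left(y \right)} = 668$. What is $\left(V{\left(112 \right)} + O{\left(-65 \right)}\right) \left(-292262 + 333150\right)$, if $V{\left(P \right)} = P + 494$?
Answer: $52091312$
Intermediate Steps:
$V{\left(P \right)} = 494 + P$
$\left(V{\left(112 \right)} + O{\left(-65 \right)}\right) \left(-292262 + 333150\right) = \left(\left(494 + 112\right) + 668\right) \left(-292262 + 333150\right) = \left(606 + 668\right) 40888 = 1274 \cdot 40888 = 52091312$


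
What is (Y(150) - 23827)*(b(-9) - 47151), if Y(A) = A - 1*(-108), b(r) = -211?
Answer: 1116274978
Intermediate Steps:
Y(A) = 108 + A (Y(A) = A + 108 = 108 + A)
(Y(150) - 23827)*(b(-9) - 47151) = ((108 + 150) - 23827)*(-211 - 47151) = (258 - 23827)*(-47362) = -23569*(-47362) = 1116274978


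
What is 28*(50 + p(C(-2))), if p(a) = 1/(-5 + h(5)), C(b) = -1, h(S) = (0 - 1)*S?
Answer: 6986/5 ≈ 1397.2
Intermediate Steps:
h(S) = -S
p(a) = -1/10 (p(a) = 1/(-5 - 1*5) = 1/(-5 - 5) = 1/(-10) = -1/10)
28*(50 + p(C(-2))) = 28*(50 - 1/10) = 28*(499/10) = 6986/5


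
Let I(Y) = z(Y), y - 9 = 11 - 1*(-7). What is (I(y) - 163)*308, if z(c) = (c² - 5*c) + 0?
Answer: 132748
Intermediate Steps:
y = 27 (y = 9 + (11 - 1*(-7)) = 9 + (11 + 7) = 9 + 18 = 27)
z(c) = c² - 5*c
I(Y) = Y*(-5 + Y)
(I(y) - 163)*308 = (27*(-5 + 27) - 163)*308 = (27*22 - 163)*308 = (594 - 163)*308 = 431*308 = 132748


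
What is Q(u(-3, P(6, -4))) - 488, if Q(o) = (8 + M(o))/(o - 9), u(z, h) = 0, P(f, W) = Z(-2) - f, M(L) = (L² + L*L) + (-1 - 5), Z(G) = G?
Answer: -4394/9 ≈ -488.22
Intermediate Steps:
M(L) = -6 + 2*L² (M(L) = (L² + L²) - 6 = 2*L² - 6 = -6 + 2*L²)
P(f, W) = -2 - f
Q(o) = (2 + 2*o²)/(-9 + o) (Q(o) = (8 + (-6 + 2*o²))/(o - 9) = (2 + 2*o²)/(-9 + o))
Q(u(-3, P(6, -4))) - 488 = 2*(1 + 0²)/(-9 + 0) - 488 = 2*(1 + 0)/(-9) - 488 = 2*(-⅑)*1 - 488 = -2/9 - 488 = -4394/9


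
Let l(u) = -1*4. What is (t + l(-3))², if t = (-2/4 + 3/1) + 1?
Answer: ¼ ≈ 0.25000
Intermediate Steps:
l(u) = -4
t = 7/2 (t = (-2*¼ + 3*1) + 1 = (-½ + 3) + 1 = 5/2 + 1 = 7/2 ≈ 3.5000)
(t + l(-3))² = (7/2 - 4)² = (-½)² = ¼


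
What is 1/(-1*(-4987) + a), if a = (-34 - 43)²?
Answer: 1/10916 ≈ 9.1609e-5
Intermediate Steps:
a = 5929 (a = (-77)² = 5929)
1/(-1*(-4987) + a) = 1/(-1*(-4987) + 5929) = 1/(4987 + 5929) = 1/10916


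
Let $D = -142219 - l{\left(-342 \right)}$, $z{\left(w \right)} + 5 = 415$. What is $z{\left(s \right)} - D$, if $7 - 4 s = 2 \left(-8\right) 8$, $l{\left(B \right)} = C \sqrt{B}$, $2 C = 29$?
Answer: $142629 + \frac{87 i \sqrt{38}}{2} \approx 1.4263 \cdot 10^{5} + 268.15 i$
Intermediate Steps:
$C = \frac{29}{2}$ ($C = \frac{1}{2} \cdot 29 = \frac{29}{2} \approx 14.5$)
$l{\left(B \right)} = \frac{29 \sqrt{B}}{2}$
$s = \frac{135}{4}$ ($s = \frac{7}{4} - \frac{2 \left(-8\right) 8}{4} = \frac{7}{4} - \frac{\left(-16\right) 8}{4} = \frac{7}{4} - -32 = \frac{7}{4} + 32 = \frac{135}{4} \approx 33.75$)
$z{\left(w \right)} = 410$ ($z{\left(w \right)} = -5 + 415 = 410$)
$D = -142219 - \frac{87 i \sqrt{38}}{2}$ ($D = -142219 - \frac{29 \sqrt{-342}}{2} = -142219 - \frac{29 \cdot 3 i \sqrt{38}}{2} = -142219 - \frac{87 i \sqrt{38}}{2} \approx -1.4222 \cdot 10^{5} - 268.15 i$)
$z{\left(s \right)} - D = 410 - \left(-142219 - \frac{87 i \sqrt{38}}{2}\right) = 410 + \left(142219 + \frac{87 i \sqrt{38}}{2}\right) = 142629 + \frac{87 i \sqrt{38}}{2}$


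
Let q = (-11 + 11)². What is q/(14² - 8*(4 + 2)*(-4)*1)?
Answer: 0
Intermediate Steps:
q = 0 (q = 0² = 0)
q/(14² - 8*(4 + 2)*(-4)*1) = 0/(14² - 8*(4 + 2)*(-4)*1) = 0/(196 - 48*(-4)*1) = 0/(196 - 8*(-24)*1) = 0/(196 + 192*1) = 0/(196 + 192) = 0/388 = 0*(1/388) = 0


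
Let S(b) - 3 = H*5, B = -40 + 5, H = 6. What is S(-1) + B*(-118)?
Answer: 4163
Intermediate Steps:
B = -35
S(b) = 33 (S(b) = 3 + 6*5 = 3 + 30 = 33)
S(-1) + B*(-118) = 33 - 35*(-118) = 33 + 4130 = 4163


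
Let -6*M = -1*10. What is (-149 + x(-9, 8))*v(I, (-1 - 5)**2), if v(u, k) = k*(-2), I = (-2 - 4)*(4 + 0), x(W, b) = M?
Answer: 10608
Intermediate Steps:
M = 5/3 (M = -(-1)*10/6 = -1/6*(-10) = 5/3 ≈ 1.6667)
x(W, b) = 5/3
I = -24 (I = -6*4 = -24)
v(u, k) = -2*k
(-149 + x(-9, 8))*v(I, (-1 - 5)**2) = (-149 + 5/3)*(-2*(-1 - 5)**2) = -(-884)*(-6)**2/3 = -(-884)*36/3 = -442/3*(-72) = 10608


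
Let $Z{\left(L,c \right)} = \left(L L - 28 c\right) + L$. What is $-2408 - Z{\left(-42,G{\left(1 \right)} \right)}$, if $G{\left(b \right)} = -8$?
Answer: $-4354$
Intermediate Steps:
$Z{\left(L,c \right)} = L + L^{2} - 28 c$ ($Z{\left(L,c \right)} = \left(L^{2} - 28 c\right) + L = L + L^{2} - 28 c$)
$-2408 - Z{\left(-42,G{\left(1 \right)} \right)} = -2408 - \left(-42 + \left(-42\right)^{2} - -224\right) = -2408 - \left(-42 + 1764 + 224\right) = -2408 - 1946 = -4354$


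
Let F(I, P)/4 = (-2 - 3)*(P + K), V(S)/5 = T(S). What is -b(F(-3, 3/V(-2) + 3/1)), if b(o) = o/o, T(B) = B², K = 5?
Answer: -1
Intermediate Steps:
V(S) = 5*S²
F(I, P) = -100 - 20*P (F(I, P) = 4*((-2 - 3)*(P + 5)) = 4*(-5*(5 + P)) = 4*(-25 - 5*P) = -100 - 20*P)
b(o) = 1
-b(F(-3, 3/V(-2) + 3/1)) = -1*1 = -1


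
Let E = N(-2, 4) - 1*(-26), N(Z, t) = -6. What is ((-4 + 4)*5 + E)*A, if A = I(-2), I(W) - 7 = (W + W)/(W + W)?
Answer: 160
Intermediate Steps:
I(W) = 8 (I(W) = 7 + (W + W)/(W + W) = 7 + (2*W)/((2*W)) = 7 + (2*W)*(1/(2*W)) = 7 + 1 = 8)
A = 8
E = 20 (E = -6 - 1*(-26) = -6 + 26 = 20)
((-4 + 4)*5 + E)*A = ((-4 + 4)*5 + 20)*8 = (0*5 + 20)*8 = (0 + 20)*8 = 20*8 = 160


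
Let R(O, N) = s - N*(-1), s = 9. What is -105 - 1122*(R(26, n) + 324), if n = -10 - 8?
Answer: -353535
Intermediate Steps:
n = -18
R(O, N) = 9 + N (R(O, N) = 9 - N*(-1) = 9 - (-1)*N = 9 + N)
-105 - 1122*(R(26, n) + 324) = -105 - 1122*((9 - 18) + 324) = -105 - 1122*(-9 + 324) = -105 - 1122*315 = -105 - 353430 = -353535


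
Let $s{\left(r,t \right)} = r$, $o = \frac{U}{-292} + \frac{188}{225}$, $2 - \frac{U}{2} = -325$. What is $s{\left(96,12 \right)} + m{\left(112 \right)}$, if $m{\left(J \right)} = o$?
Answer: $\frac{3107473}{32850} \approx 94.596$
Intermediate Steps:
$U = 654$ ($U = 4 - -650 = 4 + 650 = 654$)
$o = - \frac{46127}{32850}$ ($o = \frac{654}{-292} + \frac{188}{225} = 654 \left(- \frac{1}{292}\right) + 188 \cdot \frac{1}{225} = - \frac{327}{146} + \frac{188}{225} = - \frac{46127}{32850} \approx -1.4042$)
$m{\left(J \right)} = - \frac{46127}{32850}$
$s{\left(96,12 \right)} + m{\left(112 \right)} = 96 - \frac{46127}{32850} = \frac{3107473}{32850}$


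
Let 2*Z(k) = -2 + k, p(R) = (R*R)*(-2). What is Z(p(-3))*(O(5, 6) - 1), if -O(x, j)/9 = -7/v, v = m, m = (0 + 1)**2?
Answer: -620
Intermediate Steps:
p(R) = -2*R**2 (p(R) = R**2*(-2) = -2*R**2)
m = 1 (m = 1**2 = 1)
v = 1
O(x, j) = 63 (O(x, j) = -(-63)/1 = -(-63) = -9*(-7) = 63)
Z(k) = -1 + k/2 (Z(k) = (-2 + k)/2 = -1 + k/2)
Z(p(-3))*(O(5, 6) - 1) = (-1 + (-2*(-3)**2)/2)*(63 - 1) = (-1 + (-2*9)/2)*62 = (-1 + (1/2)*(-18))*62 = (-1 - 9)*62 = -10*62 = -620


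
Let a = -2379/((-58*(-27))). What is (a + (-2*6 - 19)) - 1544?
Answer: -822943/522 ≈ -1576.5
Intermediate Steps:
a = -793/522 (a = -2379/1566 = -2379*1/1566 = -793/522 ≈ -1.5192)
(a + (-2*6 - 19)) - 1544 = (-793/522 + (-2*6 - 19)) - 1544 = (-793/522 + (-12 - 19)) - 1544 = (-793/522 - 31) - 1544 = -16975/522 - 1544 = -822943/522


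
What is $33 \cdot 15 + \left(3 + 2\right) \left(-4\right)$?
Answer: $475$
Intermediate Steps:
$33 \cdot 15 + \left(3 + 2\right) \left(-4\right) = 495 + 5 \left(-4\right) = 495 - 20 = 475$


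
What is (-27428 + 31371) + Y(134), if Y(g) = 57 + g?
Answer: 4134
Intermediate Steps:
(-27428 + 31371) + Y(134) = (-27428 + 31371) + (57 + 134) = 3943 + 191 = 4134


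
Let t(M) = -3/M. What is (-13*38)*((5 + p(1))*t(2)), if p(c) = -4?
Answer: 741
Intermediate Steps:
(-13*38)*((5 + p(1))*t(2)) = (-13*38)*((5 - 4)*(-3/2)) = -494*(-3*½) = -494*(-3)/2 = -494*(-3/2) = 741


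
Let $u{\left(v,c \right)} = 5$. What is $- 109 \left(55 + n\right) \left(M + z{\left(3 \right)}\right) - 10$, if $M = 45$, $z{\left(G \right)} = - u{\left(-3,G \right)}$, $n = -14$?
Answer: $-178770$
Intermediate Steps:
$z{\left(G \right)} = -5$ ($z{\left(G \right)} = \left(-1\right) 5 = -5$)
$- 109 \left(55 + n\right) \left(M + z{\left(3 \right)}\right) - 10 = - 109 \left(55 - 14\right) \left(45 - 5\right) - 10 = - 109 \cdot 41 \cdot 40 - 10 = \left(-109\right) 1640 - 10 = -178760 - 10 = -178770$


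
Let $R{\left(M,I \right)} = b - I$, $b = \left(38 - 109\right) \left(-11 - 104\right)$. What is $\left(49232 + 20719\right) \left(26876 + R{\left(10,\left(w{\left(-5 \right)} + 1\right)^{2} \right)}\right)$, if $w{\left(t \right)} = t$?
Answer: $2450033775$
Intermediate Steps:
$b = 8165$ ($b = \left(-71\right) \left(-115\right) = 8165$)
$R{\left(M,I \right)} = 8165 - I$
$\left(49232 + 20719\right) \left(26876 + R{\left(10,\left(w{\left(-5 \right)} + 1\right)^{2} \right)}\right) = \left(49232 + 20719\right) \left(26876 + \left(8165 - \left(-5 + 1\right)^{2}\right)\right) = 69951 \left(26876 + \left(8165 - \left(-4\right)^{2}\right)\right) = 69951 \left(26876 + \left(8165 - 16\right)\right) = 69951 \left(26876 + 8149\right) = 69951 \cdot 35025 = 2450033775$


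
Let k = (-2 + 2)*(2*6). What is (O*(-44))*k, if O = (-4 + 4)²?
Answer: 0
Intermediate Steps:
k = 0 (k = 0*12 = 0)
O = 0 (O = 0² = 0)
(O*(-44))*k = (0*(-44))*0 = 0*0 = 0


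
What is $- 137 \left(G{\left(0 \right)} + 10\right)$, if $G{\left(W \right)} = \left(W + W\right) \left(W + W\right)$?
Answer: $-1370$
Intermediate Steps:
$G{\left(W \right)} = 4 W^{2}$ ($G{\left(W \right)} = 2 W 2 W = 4 W^{2}$)
$- 137 \left(G{\left(0 \right)} + 10\right) = - 137 \left(4 \cdot 0^{2} + 10\right) = - 137 \left(4 \cdot 0 + 10\right) = - 137 \left(0 + 10\right) = \left(-137\right) 10 = -1370$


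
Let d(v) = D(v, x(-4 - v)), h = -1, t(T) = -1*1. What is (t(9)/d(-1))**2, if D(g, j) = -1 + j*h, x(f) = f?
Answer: 1/4 ≈ 0.25000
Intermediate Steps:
t(T) = -1
D(g, j) = -1 - j (D(g, j) = -1 + j*(-1) = -1 - j)
d(v) = 3 + v (d(v) = -1 - (-4 - v) = -1 + (4 + v) = 3 + v)
(t(9)/d(-1))**2 = (-1/(3 - 1))**2 = (-1/2)**2 = 1/4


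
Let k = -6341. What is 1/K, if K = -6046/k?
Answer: 6341/6046 ≈ 1.0488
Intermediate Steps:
K = 6046/6341 (K = -6046/(-6341) = -6046*(-1/6341) = 6046/6341 ≈ 0.95348)
1/K = 1/(6046/6341) = 6341/6046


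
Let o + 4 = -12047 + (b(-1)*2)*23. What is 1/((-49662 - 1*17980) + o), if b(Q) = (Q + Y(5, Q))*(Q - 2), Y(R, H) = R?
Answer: -1/80245 ≈ -1.2462e-5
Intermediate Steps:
b(Q) = (-2 + Q)*(5 + Q) (b(Q) = (Q + 5)*(Q - 2) = (5 + Q)*(-2 + Q) = (-2 + Q)*(5 + Q))
o = -12603 (o = -4 + (-12047 + ((-10 + (-1)**2 + 3*(-1))*2)*23) = -4 + (-12047 + ((-10 + 1 - 3)*2)*23) = -4 + (-12047 - 12*2*23) = -4 + (-12047 - 24*23) = -4 + (-12047 - 552) = -4 - 12599 = -12603)
1/((-49662 - 1*17980) + o) = 1/((-49662 - 1*17980) - 12603) = 1/((-49662 - 17980) - 12603) = 1/(-67642 - 12603) = 1/(-80245) = -1/80245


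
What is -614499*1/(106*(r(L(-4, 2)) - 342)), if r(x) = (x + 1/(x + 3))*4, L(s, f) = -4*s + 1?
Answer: 3072495/145114 ≈ 21.173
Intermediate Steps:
L(s, f) = 1 - 4*s
r(x) = 4*x + 4/(3 + x) (r(x) = (x + 1/(3 + x))*4 = 4*x + 4/(3 + x))
-614499*1/(106*(r(L(-4, 2)) - 342)) = -614499*1/(106*(4*(1 + (1 - 4*(-4))² + 3*(1 - 4*(-4)))/(3 + (1 - 4*(-4))) - 342)) = -614499*1/(106*(4*(1 + (1 + 16)² + 3*(1 + 16))/(3 + (1 + 16)) - 342)) = -614499*1/(106*(4*(1 + 17² + 3*17)/(3 + 17) - 342)) = -614499*1/(106*(4*(1 + 289 + 51)/20 - 342)) = -614499*1/(106*(4*(1/20)*341 - 342)) = -614499*1/(106*(341/5 - 342)) = -614499/(106*(-1369/5)) = -614499/(-145114/5) = -614499*(-5/145114) = 3072495/145114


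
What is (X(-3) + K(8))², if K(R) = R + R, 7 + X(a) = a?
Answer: 36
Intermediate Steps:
X(a) = -7 + a
K(R) = 2*R
(X(-3) + K(8))² = ((-7 - 3) + 2*8)² = (-10 + 16)² = 6² = 36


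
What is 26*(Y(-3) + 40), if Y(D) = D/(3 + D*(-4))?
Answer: 5174/5 ≈ 1034.8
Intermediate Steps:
Y(D) = D/(3 - 4*D)
26*(Y(-3) + 40) = 26*(-1*(-3)/(-3 + 4*(-3)) + 40) = 26*(-1*(-3)/(-3 - 12) + 40) = 26*(-1*(-3)/(-15) + 40) = 26*(-1*(-3)*(-1/15) + 40) = 26*(-⅕ + 40) = 26*(199/5) = 5174/5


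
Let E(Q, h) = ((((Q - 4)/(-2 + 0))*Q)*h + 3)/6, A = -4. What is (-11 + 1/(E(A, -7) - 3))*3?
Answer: -3183/97 ≈ -32.814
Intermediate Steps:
E(Q, h) = 1/2 + Q*h*(2 - Q/2)/6 (E(Q, h) = ((((-4 + Q)/(-2))*Q)*h + 3)*(1/6) = ((((-4 + Q)*(-1/2))*Q)*h + 3)*(1/6) = (((2 - Q/2)*Q)*h + 3)*(1/6) = ((Q*(2 - Q/2))*h + 3)*(1/6) = (Q*h*(2 - Q/2) + 3)*(1/6) = (3 + Q*h*(2 - Q/2))*(1/6) = 1/2 + Q*h*(2 - Q/2)/6)
(-11 + 1/(E(A, -7) - 3))*3 = (-11 + 1/((1/2 - 1/12*(-7)*(-4)**2 + (1/3)*(-4)*(-7)) - 3))*3 = (-11 + 1/((1/2 - 1/12*(-7)*16 + 28/3) - 3))*3 = (-11 + 1/((1/2 + 28/3 + 28/3) - 3))*3 = (-11 + 1/(115/6 - 3))*3 = (-11 + 1/(97/6))*3 = (-11 + 6/97)*3 = -1061/97*3 = -3183/97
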